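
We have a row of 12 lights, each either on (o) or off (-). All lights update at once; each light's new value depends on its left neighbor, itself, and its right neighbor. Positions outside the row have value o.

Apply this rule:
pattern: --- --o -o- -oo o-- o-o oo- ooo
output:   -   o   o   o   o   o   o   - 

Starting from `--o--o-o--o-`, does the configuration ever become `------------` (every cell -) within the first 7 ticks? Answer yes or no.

yes

oooooooooooo
------------
all cells are - at tick 2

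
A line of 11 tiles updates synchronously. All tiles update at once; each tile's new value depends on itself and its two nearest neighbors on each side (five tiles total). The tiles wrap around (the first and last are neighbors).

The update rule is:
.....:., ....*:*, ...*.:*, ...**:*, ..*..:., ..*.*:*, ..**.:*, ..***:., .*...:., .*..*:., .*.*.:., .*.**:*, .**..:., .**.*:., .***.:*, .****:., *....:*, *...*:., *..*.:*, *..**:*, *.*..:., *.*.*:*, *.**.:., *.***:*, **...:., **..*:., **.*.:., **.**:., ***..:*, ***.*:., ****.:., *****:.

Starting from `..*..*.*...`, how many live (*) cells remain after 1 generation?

generation 1: **..**...*.
count of *: 5

5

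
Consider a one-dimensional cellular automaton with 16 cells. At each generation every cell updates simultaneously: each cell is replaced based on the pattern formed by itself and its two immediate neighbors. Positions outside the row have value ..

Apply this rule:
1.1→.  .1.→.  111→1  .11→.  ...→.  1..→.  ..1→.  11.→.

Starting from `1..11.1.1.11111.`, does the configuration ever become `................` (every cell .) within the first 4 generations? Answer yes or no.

...........111..
............1...
................
all cells are . at generation 3

yes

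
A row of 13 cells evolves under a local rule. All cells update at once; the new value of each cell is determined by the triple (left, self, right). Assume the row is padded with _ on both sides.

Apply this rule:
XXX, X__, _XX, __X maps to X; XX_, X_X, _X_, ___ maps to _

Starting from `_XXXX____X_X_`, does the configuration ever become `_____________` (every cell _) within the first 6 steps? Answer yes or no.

XXXX_X__X___X
XXX___XX_X_X_
XX_X_XX_____X
X____X_X___X_
_X__X___X_X_X
X_XX_X_X_____
step 6 is X_XX_X_X_____, still not uniform _

no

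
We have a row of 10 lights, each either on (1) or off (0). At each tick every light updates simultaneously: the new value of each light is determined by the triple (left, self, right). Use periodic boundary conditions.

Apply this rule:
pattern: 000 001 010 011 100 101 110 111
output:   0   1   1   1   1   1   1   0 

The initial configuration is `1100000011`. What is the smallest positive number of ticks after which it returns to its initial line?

tick 1: 0110000110
tick 2: 1111001111
tick 3: 0001111000
tick 4: 0011001100
tick 5: 0111111110
tick 6: 1100000011

6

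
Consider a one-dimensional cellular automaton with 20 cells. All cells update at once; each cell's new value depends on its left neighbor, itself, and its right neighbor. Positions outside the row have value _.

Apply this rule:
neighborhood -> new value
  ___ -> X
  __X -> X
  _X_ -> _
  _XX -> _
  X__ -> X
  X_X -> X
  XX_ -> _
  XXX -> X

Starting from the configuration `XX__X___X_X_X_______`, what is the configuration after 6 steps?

XX__X_X_X_X_X_X_X_X_

__XX_XXX_X_X_XXXXXXX
XX__X_X_X_X_X_XXXXX_
__XX_X_X_X_X_X_XXX_X
XX__X_X_X_X_X_X_X_X_
__XX_X_X_X_X_X_X_X_X
XX__X_X_X_X_X_X_X_X_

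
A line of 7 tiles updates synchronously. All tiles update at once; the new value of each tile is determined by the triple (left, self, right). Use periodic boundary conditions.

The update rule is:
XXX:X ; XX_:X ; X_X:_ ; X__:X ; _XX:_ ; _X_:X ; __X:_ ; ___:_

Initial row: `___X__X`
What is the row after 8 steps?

X__XX_X
XX__X__
_XX_XX_
__X__XX
X_XX__X
X__XX__
XX__XX_
_XX__X_

_XX__X_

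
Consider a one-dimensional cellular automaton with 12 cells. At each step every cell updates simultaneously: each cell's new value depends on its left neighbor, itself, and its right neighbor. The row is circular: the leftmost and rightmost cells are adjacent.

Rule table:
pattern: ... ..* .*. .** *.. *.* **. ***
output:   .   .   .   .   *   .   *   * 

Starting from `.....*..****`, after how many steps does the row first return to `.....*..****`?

*.....*..***
**.....*..**
***.....*..*
****.....*..
.****.....*.
..****.....*
*..****.....
.*..****....
..*..****...
...*..****..
....*..****.
.....*..****

12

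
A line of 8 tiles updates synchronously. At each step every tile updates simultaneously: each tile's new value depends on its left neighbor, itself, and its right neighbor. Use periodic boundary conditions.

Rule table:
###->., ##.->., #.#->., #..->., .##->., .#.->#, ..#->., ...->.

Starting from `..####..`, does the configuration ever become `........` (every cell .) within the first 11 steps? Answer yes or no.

yes

step 1: ........
all cells are . at step 1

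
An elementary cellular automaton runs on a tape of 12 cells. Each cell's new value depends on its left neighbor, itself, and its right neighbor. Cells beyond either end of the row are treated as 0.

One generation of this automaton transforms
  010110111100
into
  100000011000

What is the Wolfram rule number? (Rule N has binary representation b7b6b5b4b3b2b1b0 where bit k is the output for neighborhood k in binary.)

position 7: 111 → 1  (bit 7 = 1)
position 4: 110 → 0  (bit 6 = 0)
position 2: 101 → 0  (bit 5 = 0)
position 10: 100 → 0  (bit 4 = 0)
position 3: 011 → 0  (bit 3 = 0)
position 1: 010 → 0  (bit 2 = 0)
position 0: 001 → 1  (bit 1 = 1)
position 11: 000 → 0  (bit 0 = 0)
bits b7..b0 = 10000010 = 130

130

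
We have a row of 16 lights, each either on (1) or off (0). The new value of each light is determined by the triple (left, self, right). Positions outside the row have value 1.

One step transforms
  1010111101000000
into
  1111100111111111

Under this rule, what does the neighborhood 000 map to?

1

At position 11 the neighborhood is 000; the next row has 1 there.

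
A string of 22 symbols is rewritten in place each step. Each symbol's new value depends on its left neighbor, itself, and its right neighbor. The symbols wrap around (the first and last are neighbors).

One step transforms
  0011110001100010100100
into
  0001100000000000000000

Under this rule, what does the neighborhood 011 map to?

At position 2 the neighborhood is 011; the next row has 0 there.

0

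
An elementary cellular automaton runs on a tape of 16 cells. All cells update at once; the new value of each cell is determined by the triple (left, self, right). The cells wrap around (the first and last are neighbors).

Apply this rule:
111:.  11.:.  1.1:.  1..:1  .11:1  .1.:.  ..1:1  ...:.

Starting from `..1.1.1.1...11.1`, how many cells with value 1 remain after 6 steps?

11.......1.11...
1.1.....1..1.1.1
...1...1.11....1
1.1.1.1..1.1..1.
.......11...11..
......11.1.11.1.
count of 1: 6

6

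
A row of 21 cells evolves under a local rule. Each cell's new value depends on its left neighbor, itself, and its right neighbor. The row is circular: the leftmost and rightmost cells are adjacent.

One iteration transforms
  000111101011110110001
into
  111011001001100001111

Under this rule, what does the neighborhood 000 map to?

1

At position 1 the neighborhood is 000; the next row has 1 there.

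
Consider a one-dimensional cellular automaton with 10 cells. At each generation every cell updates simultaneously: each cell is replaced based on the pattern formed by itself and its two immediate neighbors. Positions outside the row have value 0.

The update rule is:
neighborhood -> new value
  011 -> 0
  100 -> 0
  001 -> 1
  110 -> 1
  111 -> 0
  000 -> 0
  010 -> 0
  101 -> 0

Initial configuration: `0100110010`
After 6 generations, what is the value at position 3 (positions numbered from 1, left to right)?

0

generation 1: 1001010100
generation 2: 0010000000
generation 3: 0100000000
generation 4: 1000000000
generation 5: 0000000000
generation 6: 0000000000
position 3 holds 0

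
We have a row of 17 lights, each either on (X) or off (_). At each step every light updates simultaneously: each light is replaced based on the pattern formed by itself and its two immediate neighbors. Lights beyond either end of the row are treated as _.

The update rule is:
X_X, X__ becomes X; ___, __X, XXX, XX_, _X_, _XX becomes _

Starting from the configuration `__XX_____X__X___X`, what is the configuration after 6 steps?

_________X_____X_

____X_____X__X___
_____X_____X__X__
______X_____X__X_
_______X_____X__X
________X_____X__
_________X_____X_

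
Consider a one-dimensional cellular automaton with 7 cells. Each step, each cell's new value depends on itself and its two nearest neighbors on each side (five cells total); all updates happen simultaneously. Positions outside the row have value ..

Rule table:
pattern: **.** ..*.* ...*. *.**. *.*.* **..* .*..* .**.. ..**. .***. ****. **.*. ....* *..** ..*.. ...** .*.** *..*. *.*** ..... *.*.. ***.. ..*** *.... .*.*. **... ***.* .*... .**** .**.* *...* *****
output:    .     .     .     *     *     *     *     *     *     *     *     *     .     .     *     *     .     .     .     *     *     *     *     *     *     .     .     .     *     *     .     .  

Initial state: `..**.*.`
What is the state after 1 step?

.*****.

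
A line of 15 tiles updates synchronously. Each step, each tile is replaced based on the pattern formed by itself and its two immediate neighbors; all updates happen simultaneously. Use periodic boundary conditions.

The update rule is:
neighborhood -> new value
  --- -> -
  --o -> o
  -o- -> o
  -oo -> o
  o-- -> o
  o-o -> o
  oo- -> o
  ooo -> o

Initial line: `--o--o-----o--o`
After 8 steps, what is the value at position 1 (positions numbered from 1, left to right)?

o

step 1: ooooooo---ooooo
step 2: oooooooo-oooooo
step 3: ooooooooooooooo
step 4: ooooooooooooooo  (fixed point — unchanged through step 8)
position 1 holds o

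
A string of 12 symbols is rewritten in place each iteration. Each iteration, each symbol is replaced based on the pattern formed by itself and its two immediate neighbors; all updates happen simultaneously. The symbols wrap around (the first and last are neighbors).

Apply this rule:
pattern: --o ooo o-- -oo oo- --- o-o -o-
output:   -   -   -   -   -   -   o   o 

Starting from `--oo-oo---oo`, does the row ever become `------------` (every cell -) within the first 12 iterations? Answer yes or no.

no

----o-------
----o-------  (fixed point — unchanged through iteration 12)
iteration 12 is ----o-------, still not uniform -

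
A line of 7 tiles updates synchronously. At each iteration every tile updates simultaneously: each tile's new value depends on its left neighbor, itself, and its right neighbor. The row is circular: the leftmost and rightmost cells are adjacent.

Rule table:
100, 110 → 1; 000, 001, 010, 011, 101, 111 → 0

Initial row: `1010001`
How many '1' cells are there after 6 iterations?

1001000
0100100
0010010
0001001
1000100
0100010
count of 1: 2

2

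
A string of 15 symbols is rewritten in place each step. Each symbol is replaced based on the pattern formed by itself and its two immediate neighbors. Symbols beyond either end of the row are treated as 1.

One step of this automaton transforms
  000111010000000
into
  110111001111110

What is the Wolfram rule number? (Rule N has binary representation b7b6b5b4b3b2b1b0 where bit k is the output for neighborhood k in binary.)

position 4: 111 → 1  (bit 7 = 1)
position 5: 110 → 1  (bit 6 = 1)
position 6: 101 → 0  (bit 5 = 0)
position 0: 100 → 1  (bit 4 = 1)
position 3: 011 → 1  (bit 3 = 1)
position 7: 010 → 0  (bit 2 = 0)
position 2: 001 → 0  (bit 1 = 0)
position 1: 000 → 1  (bit 0 = 1)
bits b7..b0 = 11011001 = 217

217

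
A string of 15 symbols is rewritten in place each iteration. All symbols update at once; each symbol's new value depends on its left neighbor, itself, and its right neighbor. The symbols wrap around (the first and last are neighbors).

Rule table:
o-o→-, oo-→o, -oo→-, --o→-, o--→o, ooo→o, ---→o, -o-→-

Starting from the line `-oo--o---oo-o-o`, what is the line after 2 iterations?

--oo--oo--o----
o--oo--oo--oooo

o--oo--oo--oooo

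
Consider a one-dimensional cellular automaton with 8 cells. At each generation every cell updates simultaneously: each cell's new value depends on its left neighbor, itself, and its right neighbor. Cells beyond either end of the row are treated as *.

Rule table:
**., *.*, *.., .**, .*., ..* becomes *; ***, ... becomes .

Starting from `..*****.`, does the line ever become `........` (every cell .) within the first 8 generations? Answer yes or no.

generation 1: ***...**
generation 2: ..**.**.
generation 3: ********
generation 4: ........
all cells are . at generation 4

yes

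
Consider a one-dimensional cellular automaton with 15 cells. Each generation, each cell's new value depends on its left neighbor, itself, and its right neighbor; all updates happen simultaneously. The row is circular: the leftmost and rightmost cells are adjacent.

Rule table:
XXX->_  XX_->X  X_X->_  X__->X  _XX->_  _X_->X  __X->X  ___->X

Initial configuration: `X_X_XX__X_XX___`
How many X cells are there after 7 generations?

X_X__XXXX__XXXX
X_XXX___XXX____
X___XXXX__XXXXX
XXXX___XXX_____
___XXXX__XXXXXX
XXX___XXX_____X
__XXXX__XXXXXX_
count of X: 10

10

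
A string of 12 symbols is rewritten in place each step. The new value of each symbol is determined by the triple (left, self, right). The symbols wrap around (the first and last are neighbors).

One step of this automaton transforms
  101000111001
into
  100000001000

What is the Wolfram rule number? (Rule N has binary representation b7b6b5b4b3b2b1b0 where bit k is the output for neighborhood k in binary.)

64

position 7: 111 → 0  (bit 7 = 0)
position 0: 110 → 1  (bit 6 = 1)
position 1: 101 → 0  (bit 5 = 0)
position 3: 100 → 0  (bit 4 = 0)
position 6: 011 → 0  (bit 3 = 0)
position 2: 010 → 0  (bit 2 = 0)
position 5: 001 → 0  (bit 1 = 0)
position 4: 000 → 0  (bit 0 = 0)
bits b7..b0 = 01000000 = 64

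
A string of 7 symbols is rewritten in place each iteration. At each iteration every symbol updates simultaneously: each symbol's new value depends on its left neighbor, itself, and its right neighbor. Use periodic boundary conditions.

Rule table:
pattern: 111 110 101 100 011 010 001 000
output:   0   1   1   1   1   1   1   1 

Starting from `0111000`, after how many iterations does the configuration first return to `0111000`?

2

1101111
0111000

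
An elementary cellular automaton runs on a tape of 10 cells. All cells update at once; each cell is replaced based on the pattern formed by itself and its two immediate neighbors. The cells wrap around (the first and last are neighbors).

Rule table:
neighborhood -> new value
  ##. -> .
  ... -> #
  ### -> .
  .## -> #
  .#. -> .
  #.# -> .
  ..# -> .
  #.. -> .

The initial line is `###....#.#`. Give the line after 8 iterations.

iteration 1: ....##...#
iteration 2: .##.#..#..
iteration 3: .#.......#
iteration 4: ...#####..
iteration 5: ##.#.....#
iteration 6: .....###.#
iteration 7: .###.#....
iteration 8: .#.....###

.#.....###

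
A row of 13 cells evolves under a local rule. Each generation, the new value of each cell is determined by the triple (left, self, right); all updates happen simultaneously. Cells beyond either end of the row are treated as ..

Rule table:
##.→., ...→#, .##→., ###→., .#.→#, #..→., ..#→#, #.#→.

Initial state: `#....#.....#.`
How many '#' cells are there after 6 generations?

#.####.#####.
#............
#.###########
#............  (repeats generation 2; period 2)
generation 6: #............
count of #: 1

1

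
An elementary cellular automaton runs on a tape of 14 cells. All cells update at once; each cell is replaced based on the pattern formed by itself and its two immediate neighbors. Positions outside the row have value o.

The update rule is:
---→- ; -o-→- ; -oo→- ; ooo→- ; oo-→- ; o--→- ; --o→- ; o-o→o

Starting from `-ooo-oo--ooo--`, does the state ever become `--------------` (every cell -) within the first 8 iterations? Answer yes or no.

yes

o---o---------
--------------
all cells are - at iteration 2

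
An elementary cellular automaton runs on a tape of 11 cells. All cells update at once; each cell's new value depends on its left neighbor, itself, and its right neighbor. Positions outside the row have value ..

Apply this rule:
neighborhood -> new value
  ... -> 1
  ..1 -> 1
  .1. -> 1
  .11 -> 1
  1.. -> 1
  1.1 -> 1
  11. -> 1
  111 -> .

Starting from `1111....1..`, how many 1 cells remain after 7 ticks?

9

tick 1: 1..11111111
tick 2: 1111......1
tick 3: 1..11111111  (repeats tick 1; period 2)
tick 7: 1..11111111
count of 1: 9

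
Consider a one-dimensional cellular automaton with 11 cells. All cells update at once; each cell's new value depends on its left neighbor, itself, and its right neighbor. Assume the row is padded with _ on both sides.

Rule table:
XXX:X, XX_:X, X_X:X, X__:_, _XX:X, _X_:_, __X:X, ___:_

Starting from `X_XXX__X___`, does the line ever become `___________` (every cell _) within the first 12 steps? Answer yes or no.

no

_XXXX_X____
XXXXXX_____
XXXXXX_____  (fixed point — unchanged through step 12)
step 12 is XXXXXX_____, still not uniform _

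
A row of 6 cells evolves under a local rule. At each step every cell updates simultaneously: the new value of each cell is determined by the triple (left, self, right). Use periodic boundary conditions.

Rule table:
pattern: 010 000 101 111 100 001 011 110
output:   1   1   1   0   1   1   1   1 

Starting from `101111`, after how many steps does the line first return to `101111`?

2

111000
101111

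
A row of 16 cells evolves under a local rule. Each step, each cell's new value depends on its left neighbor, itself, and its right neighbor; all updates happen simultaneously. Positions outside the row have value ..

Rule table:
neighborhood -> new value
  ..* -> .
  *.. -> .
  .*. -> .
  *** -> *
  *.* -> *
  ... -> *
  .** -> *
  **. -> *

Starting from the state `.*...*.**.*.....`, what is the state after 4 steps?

**********..****

...*..****..****
**....****..****
**.**.****..****
**********..****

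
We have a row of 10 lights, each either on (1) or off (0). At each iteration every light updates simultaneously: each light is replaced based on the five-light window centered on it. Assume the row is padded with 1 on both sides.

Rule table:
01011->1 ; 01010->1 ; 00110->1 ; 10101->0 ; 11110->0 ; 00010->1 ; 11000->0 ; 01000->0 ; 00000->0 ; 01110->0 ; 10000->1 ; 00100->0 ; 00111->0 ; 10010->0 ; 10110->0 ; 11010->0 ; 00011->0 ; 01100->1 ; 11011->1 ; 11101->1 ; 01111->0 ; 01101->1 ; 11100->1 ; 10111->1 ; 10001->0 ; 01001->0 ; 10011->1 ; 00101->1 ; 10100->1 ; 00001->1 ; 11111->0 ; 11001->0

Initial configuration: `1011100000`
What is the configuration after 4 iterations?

iteration 1: 1110101010
iteration 2: 0010010101
iteration 3: 0000011011
iteration 4: 0101011110

0101011110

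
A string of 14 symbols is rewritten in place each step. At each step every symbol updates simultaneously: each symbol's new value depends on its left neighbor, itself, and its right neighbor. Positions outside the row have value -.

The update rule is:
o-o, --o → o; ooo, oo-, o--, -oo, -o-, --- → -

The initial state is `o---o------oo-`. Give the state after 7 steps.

----o---------

step 1: ---o------o---
step 2: --o------o----
step 3: -o------o-----
step 4: o------o------
step 5: ------o-------
step 6: -----o--------
step 7: ----o---------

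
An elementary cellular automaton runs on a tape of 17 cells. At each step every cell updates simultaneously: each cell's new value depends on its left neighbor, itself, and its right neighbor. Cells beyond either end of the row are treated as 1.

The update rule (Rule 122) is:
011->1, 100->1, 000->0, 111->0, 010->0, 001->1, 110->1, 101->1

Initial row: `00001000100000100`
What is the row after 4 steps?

step 1: 10010101010001011
step 2: 11101010101010110
step 3: 00110101010101111
step 4: 11111010101011000

11111010101011000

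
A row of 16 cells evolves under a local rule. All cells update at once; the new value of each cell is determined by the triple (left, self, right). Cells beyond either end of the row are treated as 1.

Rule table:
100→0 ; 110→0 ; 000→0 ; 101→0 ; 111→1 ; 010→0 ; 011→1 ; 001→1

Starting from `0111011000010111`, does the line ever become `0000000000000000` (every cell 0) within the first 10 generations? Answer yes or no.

generation 1: 0110010000100111
generation 2: 0100100001001111
generation 3: 0001000010011111
generation 4: 0010000100111111
generation 5: 0100001001111111
generation 6: 0000010011111111
generation 7: 0000100111111111
generation 8: 0001001111111111
generation 9: 0010011111111111
generation 10: 0100111111111111
generation 10 is 0100111111111111, still not uniform 0

no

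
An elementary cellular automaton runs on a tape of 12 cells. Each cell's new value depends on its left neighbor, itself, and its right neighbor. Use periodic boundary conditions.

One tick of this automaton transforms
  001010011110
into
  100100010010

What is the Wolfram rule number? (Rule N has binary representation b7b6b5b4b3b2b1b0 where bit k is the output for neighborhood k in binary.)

105

position 8: 111 → 0  (bit 7 = 0)
position 10: 110 → 1  (bit 6 = 1)
position 3: 101 → 1  (bit 5 = 1)
position 5: 100 → 0  (bit 4 = 0)
position 7: 011 → 1  (bit 3 = 1)
position 2: 010 → 0  (bit 2 = 0)
position 1: 001 → 0  (bit 1 = 0)
position 0: 000 → 1  (bit 0 = 1)
bits b7..b0 = 01101001 = 105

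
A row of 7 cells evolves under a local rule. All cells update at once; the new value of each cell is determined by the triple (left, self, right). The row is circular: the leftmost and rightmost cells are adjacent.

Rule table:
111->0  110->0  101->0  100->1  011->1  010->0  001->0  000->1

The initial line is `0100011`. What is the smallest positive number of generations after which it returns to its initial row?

7

generation 1: 0011010
generation 2: 1010001
generation 3: 0001101
generation 4: 1101000
generation 5: 1000110
generation 6: 0110100
generation 7: 0100011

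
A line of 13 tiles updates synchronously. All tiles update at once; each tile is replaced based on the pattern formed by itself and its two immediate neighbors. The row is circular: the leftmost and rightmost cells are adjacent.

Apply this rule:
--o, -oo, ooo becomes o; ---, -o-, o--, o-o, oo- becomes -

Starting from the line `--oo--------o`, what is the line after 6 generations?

-oo--------o-
oo--------o--
o--------o--o
--------o--oo
-------o--oo-
------o--oo--

------o--oo--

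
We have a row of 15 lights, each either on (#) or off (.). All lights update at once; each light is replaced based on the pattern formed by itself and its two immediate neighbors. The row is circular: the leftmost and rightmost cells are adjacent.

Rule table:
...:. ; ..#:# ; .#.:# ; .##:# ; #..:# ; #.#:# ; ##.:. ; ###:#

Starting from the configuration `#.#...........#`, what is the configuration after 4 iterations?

iteration 1: .###.........##
iteration 2: ###.#.......##.
iteration 3: ##.###.....##.#
iteration 4: #.###.#...##.##

#.###.#...##.##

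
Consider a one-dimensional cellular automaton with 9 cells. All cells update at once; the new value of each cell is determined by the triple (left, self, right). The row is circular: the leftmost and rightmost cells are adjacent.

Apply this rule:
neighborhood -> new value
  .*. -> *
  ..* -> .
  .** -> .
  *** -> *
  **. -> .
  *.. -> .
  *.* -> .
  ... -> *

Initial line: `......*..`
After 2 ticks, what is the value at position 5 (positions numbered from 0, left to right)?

.

*****.*.*
****..*..
position 5 holds .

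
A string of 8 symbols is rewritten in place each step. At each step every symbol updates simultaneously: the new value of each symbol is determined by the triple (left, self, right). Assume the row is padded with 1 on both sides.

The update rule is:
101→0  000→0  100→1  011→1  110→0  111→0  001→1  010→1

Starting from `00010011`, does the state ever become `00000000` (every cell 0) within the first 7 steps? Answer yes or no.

no

step 1: 10111110
step 2: 00100000
step 3: 11110001
step 4: 00001011
step 5: 10011010
step 6: 01110010
step 7: 01001110
step 7 is 01001110, still not uniform 0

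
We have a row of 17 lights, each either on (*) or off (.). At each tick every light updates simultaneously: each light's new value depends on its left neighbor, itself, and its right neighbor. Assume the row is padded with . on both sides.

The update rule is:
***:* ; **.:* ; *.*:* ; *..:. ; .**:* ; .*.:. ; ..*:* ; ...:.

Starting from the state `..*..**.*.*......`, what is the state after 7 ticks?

*********........

tick 1: .*..****.*.......
tick 2: *..******........
tick 3: ..*******........
tick 4: .********........
tick 5: *********........
tick 6: *********........  (fixed point — unchanged through tick 7)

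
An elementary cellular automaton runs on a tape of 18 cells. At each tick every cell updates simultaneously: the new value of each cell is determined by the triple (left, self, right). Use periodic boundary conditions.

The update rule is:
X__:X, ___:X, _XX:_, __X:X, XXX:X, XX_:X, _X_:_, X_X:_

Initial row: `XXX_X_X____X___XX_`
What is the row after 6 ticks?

_XX____XXXX_XXX_X_
X_XXXXX_XXX__XX__X
X__XXXX__XXXX_XXX_
_XX_XXXXX_XXX__XX_
X_X__XXXX__XXXX_XX
X__XX_XXXXX_XXX__X

X__XX_XXXXX_XXX__X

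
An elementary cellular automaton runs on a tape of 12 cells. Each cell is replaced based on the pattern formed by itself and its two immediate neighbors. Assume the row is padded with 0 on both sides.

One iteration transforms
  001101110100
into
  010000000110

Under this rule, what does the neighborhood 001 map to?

1

At position 1 the neighborhood is 001; the next row has 1 there.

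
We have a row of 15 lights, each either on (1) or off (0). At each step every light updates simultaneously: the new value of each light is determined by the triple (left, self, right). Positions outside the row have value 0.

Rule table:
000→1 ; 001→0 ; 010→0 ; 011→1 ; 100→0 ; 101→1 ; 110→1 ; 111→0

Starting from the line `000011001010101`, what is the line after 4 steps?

011001101100000

111011000101010
101111010010100
011001100001001
011001101100000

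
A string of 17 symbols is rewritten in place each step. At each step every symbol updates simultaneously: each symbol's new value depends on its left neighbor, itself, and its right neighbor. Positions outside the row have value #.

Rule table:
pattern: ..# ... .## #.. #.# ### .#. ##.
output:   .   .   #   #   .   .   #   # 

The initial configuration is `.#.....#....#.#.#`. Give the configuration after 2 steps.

.##....##...#.#.#
.###...###..#.#.#

.###...###..#.#.#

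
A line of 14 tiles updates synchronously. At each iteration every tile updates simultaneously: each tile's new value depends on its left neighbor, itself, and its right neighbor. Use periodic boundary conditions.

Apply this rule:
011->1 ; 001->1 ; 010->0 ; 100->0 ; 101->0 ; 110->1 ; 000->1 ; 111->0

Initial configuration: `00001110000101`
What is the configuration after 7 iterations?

iteration 1: 01111010111000
iteration 2: 11001000101011
iteration 3: 01010011000010
iteration 4: 10000111011100
iteration 5: 00111101010101
iteration 6: 01100100000000
iteration 7: 11101001111111

11101001111111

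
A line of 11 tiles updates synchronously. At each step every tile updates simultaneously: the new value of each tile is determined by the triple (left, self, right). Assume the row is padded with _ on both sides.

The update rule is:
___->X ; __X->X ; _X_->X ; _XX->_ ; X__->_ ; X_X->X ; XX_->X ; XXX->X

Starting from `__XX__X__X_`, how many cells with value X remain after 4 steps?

8

XX_X_XX_XX_
_XXXX_XX_X_
X_XXXX_XXX_
XX_XXXX_XX_
count of X: 8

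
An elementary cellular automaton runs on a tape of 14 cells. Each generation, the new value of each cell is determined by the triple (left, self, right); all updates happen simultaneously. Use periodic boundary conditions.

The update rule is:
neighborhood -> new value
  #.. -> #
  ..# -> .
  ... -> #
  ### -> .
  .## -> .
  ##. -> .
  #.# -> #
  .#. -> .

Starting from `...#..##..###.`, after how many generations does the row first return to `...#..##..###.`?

generation 1: ##..#...#....#
generation 2: ..#..##..###..
generation 3: #..#...#....##
generation 4: .#..##..###...
generation 5: ..#...#....###
generation 6: #..##..###....
generation 7: .#...#....###.
generation 8: ..##..###....#
generation 9: #...#....###..
generation 10: .##..###....#.
generation 11: ...#....###..#
generation 12: ##..###....#..
generation 13: ..#....###..#.
generation 14: #..###....#..#
generation 15: .#....###..#..
generation 16: ..###....#..##
generation 17: #....###..#...
generation 18: .###....#..##.
generation 19: ....###..#...#
generation 20: ###....#..##..
generation 21: ...###..#...#.
generation 22: ##....#..##..#
generation 23: ..###..#...#..
generation 24: #....#..##..##
generation 25: .###..#...#...
generation 26: ....#..##..###
generation 27: ###..#...#....
generation 28: ...#..##..###.

28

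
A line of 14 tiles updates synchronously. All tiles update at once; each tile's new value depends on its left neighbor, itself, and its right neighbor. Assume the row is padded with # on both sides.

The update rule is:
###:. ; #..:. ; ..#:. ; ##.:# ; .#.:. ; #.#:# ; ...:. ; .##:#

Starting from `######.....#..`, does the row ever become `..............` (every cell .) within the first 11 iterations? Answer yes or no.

iteration 1: .....#........
iteration 2: ..............
all cells are . at iteration 2

yes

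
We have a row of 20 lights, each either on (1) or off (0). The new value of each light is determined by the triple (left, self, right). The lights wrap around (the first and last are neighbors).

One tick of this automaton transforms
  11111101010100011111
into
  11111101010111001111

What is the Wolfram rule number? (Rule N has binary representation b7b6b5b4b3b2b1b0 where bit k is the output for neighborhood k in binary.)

position 0: 111 → 1  (bit 7 = 1)
position 5: 110 → 1  (bit 6 = 1)
position 6: 101 → 0  (bit 5 = 0)
position 12: 100 → 1  (bit 4 = 1)
position 15: 011 → 0  (bit 3 = 0)
position 7: 010 → 1  (bit 2 = 1)
position 14: 001 → 0  (bit 1 = 0)
position 13: 000 → 1  (bit 0 = 1)
bits b7..b0 = 11010101 = 213

213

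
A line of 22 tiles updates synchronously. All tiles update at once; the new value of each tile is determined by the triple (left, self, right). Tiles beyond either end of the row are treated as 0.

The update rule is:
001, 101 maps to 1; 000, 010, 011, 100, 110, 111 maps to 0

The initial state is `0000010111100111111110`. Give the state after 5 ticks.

0000101000001000000000
0001010000010000000000
0010100000100000000000
0101000001000000000000
1010000010000000000000

1010000010000000000000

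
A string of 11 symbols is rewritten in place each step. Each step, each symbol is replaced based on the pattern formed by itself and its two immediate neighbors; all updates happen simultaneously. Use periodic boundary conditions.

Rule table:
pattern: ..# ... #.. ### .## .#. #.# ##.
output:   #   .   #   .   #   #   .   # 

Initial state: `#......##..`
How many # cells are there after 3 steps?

step 1: ##....#####
step 2: .##..##....
step 3: ########...
count of #: 8

8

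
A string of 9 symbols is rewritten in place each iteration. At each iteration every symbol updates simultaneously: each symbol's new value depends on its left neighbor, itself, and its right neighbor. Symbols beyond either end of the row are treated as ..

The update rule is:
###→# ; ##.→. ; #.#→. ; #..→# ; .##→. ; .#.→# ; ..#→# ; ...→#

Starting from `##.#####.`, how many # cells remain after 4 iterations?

....###.#
####.#..#
.##..####
#..##.##.
count of #: 5

5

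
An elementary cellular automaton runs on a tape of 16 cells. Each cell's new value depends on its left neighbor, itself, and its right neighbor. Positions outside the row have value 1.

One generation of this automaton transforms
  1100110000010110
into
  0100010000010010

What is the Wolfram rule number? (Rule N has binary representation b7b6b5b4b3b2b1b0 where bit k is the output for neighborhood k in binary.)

68

position 0: 111 → 0  (bit 7 = 0)
position 1: 110 → 1  (bit 6 = 1)
position 12: 101 → 0  (bit 5 = 0)
position 2: 100 → 0  (bit 4 = 0)
position 4: 011 → 0  (bit 3 = 0)
position 11: 010 → 1  (bit 2 = 1)
position 3: 001 → 0  (bit 1 = 0)
position 7: 000 → 0  (bit 0 = 0)
bits b7..b0 = 01000100 = 68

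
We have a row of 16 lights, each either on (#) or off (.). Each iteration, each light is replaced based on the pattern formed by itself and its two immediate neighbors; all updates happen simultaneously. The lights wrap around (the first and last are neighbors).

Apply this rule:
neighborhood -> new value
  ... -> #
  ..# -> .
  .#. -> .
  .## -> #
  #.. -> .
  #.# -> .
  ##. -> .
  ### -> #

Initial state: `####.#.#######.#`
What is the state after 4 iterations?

..#....###.....#

###....######..#
##..##.#####...#
#...#..####..#.#
..#....###.....#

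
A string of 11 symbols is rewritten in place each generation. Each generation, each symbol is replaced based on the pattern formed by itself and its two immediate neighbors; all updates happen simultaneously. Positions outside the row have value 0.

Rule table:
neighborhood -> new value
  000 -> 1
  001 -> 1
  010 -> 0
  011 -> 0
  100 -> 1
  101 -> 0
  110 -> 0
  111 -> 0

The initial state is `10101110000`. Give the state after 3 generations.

00000001111
11111110000
00000001111

00000001111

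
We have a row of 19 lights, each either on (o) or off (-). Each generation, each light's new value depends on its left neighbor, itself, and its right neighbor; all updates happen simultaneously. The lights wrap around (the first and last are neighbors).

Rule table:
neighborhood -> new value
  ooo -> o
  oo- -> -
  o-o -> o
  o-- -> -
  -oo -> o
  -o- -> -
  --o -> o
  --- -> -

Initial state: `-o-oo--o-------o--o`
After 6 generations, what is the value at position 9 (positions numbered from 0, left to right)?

o

o-oo--o-------o--o-
-oo--o-------o--o-o
oo--o-------o--o-o-
o--o-------o--o-o-o
--o-------o--o-o-oo
-o-------o--o-o-oo-
position 9 holds o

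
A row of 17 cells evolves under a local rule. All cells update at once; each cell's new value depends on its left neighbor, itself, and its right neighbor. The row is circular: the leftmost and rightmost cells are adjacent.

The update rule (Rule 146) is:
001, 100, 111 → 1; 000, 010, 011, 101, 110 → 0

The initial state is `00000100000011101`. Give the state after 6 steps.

10001010000101000
01010001001000101
00001010110101000
00010000000000100
00101000000001010
01000100000010001

01000100000010001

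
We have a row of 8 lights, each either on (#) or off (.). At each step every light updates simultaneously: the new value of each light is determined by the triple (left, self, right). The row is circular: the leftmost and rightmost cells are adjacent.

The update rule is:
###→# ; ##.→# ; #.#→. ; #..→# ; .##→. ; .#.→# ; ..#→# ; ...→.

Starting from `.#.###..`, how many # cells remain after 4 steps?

5

##..###.
.###.##.
#.##..##
#..###.#
count of #: 5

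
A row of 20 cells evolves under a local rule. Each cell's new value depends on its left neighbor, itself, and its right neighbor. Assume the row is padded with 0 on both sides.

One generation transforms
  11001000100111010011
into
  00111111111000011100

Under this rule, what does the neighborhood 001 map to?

At position 3 the neighborhood is 001; the next row has 1 there.

1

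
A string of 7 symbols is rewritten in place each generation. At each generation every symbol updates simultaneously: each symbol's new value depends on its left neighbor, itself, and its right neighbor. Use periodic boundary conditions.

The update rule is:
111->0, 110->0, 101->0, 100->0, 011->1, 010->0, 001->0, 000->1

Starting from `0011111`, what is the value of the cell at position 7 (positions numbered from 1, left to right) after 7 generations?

1

0010000
1000111
0010100
1000001
0011101
0010000  (repeats generation 1; period 5)
generation 7: 1000111
position 7 holds 1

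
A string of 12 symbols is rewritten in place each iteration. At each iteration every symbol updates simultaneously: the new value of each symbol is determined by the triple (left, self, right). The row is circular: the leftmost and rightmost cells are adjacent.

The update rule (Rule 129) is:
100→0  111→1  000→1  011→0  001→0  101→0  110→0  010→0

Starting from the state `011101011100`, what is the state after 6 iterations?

iteration 1: 001000001001
iteration 2: 000011100000
iteration 3: 111001001111
iteration 4: 110000000111
iteration 5: 100111110011
iteration 6: 000011100001

000011100001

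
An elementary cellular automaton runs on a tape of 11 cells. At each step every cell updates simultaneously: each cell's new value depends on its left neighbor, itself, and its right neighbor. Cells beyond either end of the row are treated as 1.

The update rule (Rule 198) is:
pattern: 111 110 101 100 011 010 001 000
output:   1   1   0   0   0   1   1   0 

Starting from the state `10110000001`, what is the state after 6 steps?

10110101010

10010000010
10110000110
10010001010
10110011010
10010101010
10110101010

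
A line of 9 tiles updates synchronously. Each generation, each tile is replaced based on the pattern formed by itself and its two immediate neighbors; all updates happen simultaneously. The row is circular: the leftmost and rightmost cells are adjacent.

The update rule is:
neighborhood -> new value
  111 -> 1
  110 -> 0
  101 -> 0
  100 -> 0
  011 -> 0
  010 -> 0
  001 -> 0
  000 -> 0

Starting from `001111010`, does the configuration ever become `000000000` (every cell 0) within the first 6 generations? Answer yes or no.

yes

000110000
000000000
all cells are 0 at generation 2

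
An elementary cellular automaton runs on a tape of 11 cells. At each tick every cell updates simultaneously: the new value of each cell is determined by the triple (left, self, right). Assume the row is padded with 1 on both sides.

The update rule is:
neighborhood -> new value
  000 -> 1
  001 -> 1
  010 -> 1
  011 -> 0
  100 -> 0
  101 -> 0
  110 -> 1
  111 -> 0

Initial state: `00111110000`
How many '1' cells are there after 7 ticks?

5

01000010111
01011110000
01000010111  (repeats tick 1; period 2)
tick 7: 01000010111
count of 1: 5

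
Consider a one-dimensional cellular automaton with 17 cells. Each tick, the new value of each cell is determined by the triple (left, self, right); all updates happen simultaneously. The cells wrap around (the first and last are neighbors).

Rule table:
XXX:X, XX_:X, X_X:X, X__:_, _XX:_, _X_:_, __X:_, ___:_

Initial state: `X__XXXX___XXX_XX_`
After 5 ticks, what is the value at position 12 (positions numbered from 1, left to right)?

_

____XXX____XXX_XX
_____XX_____XXX_X
______X______XXX_
______________XX_
_______________X_
position 12 holds _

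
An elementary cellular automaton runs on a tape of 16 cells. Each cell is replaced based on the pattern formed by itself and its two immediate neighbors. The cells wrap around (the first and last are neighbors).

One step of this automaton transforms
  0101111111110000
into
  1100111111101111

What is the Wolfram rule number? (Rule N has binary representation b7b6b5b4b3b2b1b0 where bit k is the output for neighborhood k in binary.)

position 4: 111 → 1  (bit 7 = 1)
position 11: 110 → 0  (bit 6 = 0)
position 2: 101 → 0  (bit 5 = 0)
position 12: 100 → 1  (bit 4 = 1)
position 3: 011 → 0  (bit 3 = 0)
position 1: 010 → 1  (bit 2 = 1)
position 0: 001 → 1  (bit 1 = 1)
position 13: 000 → 1  (bit 0 = 1)
bits b7..b0 = 10010111 = 151

151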